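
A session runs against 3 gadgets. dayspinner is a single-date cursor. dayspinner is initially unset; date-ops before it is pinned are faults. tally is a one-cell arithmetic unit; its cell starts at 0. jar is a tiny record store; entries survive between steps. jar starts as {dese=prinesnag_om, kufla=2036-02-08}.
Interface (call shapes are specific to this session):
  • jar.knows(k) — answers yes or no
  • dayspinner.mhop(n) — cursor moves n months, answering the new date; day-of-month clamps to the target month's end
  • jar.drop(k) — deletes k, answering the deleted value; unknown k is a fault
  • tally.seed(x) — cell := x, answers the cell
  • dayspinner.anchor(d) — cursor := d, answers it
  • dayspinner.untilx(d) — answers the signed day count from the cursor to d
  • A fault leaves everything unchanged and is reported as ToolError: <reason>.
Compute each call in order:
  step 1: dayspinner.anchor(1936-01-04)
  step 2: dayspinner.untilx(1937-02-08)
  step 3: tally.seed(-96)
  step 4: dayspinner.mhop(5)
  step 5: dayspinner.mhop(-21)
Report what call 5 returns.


Answer: 1934-09-04

Derivation:
> dayspinner.anchor d: 1936-01-04
  1936-01-04
> dayspinner.untilx d: 1937-02-08
  401
> tally.seed x: -96
  -96
> dayspinner.mhop n: 5
  1936-06-04
> dayspinner.mhop n: -21
  1934-09-04


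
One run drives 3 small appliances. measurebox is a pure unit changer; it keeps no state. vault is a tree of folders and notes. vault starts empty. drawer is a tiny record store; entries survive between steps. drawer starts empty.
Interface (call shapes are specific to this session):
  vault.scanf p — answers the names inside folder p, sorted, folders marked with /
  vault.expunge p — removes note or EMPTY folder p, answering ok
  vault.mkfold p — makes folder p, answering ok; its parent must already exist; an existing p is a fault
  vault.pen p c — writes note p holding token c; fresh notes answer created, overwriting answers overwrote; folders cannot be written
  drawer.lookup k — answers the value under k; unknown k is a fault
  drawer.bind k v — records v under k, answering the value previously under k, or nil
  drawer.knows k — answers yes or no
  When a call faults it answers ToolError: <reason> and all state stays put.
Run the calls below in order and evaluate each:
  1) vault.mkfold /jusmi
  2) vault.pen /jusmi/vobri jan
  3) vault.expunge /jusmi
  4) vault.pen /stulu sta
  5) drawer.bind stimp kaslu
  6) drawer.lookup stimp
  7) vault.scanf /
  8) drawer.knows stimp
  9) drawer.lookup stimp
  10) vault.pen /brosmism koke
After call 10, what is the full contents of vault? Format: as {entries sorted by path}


Answer: {brosmism=koke, jusmi/, jusmi/vobri=jan, stulu=sta}

Derivation:
[in] vault.mkfold p→/jusmi
  ok
[in] vault.pen p→/jusmi/vobri c→jan
  created
[in] vault.expunge p→/jusmi
  ToolError: not empty
[in] vault.pen p→/stulu c→sta
  created
[in] drawer.bind k→stimp v→kaslu
  nil
[in] drawer.lookup k→stimp
  kaslu
[in] vault.scanf p→/
  [jusmi/, stulu]
[in] drawer.knows k→stimp
  yes
[in] drawer.lookup k→stimp
  kaslu
[in] vault.pen p→/brosmism c→koke
  created


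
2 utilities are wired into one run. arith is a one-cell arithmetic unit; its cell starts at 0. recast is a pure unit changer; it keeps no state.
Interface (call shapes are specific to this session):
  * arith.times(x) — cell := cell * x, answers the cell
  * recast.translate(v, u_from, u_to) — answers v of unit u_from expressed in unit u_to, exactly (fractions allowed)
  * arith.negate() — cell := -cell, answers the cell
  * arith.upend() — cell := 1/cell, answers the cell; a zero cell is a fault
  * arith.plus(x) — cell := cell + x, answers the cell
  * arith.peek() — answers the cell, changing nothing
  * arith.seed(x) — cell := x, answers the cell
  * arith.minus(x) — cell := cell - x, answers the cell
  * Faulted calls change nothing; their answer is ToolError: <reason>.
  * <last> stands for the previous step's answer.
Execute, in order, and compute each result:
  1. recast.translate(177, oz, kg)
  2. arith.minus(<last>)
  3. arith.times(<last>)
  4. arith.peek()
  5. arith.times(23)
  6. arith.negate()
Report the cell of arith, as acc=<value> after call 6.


Answer: acc=-1482538054516114649823/2560000000000000000

Derivation:
[in] recast.translate v=177 u_from=oz u_to=kg
= 8028584949/1600000000
[in] arith.minus x=<last>
= -8028584949/1600000000
[in] arith.times x=<last>
= 64458176283309332601/2560000000000000000
[in] arith.peek
= 64458176283309332601/2560000000000000000
[in] arith.times x=23
= 1482538054516114649823/2560000000000000000
[in] arith.negate
= -1482538054516114649823/2560000000000000000


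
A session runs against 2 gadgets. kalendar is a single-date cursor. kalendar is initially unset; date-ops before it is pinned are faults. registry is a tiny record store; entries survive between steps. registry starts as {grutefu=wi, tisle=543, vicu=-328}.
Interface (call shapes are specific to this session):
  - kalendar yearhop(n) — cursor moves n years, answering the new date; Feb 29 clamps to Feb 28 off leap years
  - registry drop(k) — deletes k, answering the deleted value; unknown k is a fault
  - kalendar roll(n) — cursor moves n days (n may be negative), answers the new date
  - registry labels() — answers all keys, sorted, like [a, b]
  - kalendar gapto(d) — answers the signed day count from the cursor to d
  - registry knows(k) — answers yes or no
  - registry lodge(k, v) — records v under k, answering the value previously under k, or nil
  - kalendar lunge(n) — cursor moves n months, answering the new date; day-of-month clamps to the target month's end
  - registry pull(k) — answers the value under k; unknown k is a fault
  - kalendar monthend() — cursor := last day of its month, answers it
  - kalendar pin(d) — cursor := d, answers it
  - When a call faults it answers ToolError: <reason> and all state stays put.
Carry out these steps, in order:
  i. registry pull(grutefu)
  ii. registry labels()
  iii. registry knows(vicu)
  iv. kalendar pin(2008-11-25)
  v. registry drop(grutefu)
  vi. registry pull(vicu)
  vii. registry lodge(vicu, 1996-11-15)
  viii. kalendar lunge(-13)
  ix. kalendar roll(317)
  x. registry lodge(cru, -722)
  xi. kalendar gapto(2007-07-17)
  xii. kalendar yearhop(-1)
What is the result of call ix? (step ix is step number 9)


Answer: 2008-09-06

Derivation:
-> registry pull(k→grutefu)
<- wi
-> registry labels()
<- [grutefu, tisle, vicu]
-> registry knows(k→vicu)
<- yes
-> kalendar pin(d→2008-11-25)
<- 2008-11-25
-> registry drop(k→grutefu)
<- wi
-> registry pull(k→vicu)
<- -328
-> registry lodge(k→vicu, v→1996-11-15)
<- -328
-> kalendar lunge(n→-13)
<- 2007-10-25
-> kalendar roll(n→317)
<- 2008-09-06
-> registry lodge(k→cru, v→-722)
<- nil
-> kalendar gapto(d→2007-07-17)
<- -417
-> kalendar yearhop(n→-1)
<- 2007-09-06


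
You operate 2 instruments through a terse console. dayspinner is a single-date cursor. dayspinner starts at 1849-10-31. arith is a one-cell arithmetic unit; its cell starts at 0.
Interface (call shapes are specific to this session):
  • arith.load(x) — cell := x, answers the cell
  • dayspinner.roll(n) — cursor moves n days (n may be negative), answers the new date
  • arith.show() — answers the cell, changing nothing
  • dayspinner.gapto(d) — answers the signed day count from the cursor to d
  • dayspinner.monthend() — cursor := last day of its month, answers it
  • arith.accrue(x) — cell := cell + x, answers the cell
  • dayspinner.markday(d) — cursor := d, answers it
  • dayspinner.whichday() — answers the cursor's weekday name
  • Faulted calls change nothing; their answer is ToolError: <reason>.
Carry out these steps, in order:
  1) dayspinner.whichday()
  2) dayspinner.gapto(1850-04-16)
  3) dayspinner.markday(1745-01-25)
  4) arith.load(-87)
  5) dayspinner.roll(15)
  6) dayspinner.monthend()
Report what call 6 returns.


;; 1. whichday() ~> Wednesday
;; 2. gapto(1850-04-16) ~> 167
;; 3. markday(1745-01-25) ~> 1745-01-25
;; 4. load(-87) ~> -87
;; 5. roll(15) ~> 1745-02-09
;; 6. monthend() ~> 1745-02-28

Answer: 1745-02-28


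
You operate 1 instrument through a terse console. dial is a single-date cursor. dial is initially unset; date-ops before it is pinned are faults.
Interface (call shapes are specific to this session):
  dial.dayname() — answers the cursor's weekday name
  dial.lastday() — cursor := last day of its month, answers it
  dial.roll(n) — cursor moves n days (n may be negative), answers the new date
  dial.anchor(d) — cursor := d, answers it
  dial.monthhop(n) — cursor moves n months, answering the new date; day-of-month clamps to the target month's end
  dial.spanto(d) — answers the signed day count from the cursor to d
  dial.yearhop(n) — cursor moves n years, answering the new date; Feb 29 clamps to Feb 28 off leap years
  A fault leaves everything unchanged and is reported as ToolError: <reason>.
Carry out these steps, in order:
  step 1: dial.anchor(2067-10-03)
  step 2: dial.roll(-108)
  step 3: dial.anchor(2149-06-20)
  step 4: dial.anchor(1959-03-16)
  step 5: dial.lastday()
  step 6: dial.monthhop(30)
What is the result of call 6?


Answer: 1961-09-30

Derivation:
$ anchor d=2067-10-03
[out] 2067-10-03
$ roll n=-108
[out] 2067-06-17
$ anchor d=2149-06-20
[out] 2149-06-20
$ anchor d=1959-03-16
[out] 1959-03-16
$ lastday
[out] 1959-03-31
$ monthhop n=30
[out] 1961-09-30


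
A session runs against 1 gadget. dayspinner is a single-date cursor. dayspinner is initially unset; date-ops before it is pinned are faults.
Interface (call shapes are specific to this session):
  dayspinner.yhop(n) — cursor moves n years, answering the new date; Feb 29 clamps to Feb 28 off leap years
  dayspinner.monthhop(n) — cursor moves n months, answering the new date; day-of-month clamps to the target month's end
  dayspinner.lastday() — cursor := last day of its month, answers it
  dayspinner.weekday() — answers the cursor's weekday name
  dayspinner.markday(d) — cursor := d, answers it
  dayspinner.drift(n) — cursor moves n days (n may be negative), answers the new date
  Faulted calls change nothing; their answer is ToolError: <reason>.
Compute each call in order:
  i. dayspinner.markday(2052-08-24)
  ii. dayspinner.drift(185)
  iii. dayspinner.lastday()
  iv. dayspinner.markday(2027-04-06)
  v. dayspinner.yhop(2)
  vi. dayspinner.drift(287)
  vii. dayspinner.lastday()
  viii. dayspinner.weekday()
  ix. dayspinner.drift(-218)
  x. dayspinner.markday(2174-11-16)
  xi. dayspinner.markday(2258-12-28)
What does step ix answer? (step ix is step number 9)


Answer: 2029-06-27

Derivation:
I run markday(d: 2052-08-24): 2052-08-24.
I use drift(n: 185), and observe 2053-02-25.
Now I run lastday: 2053-02-28.
I call markday(d: 2027-04-06), and see 2027-04-06.
Then yhop(n: 2), yielding 2029-04-06.
Next I call drift(n: 287), and observe 2030-01-18.
Next I call lastday(), and observe 2030-01-31.
I try weekday(), → Thursday.
Calling drift(n: -218), and get 2029-06-27.
I call markday(d: 2174-11-16), yielding 2174-11-16.
Then markday(d: 2258-12-28), yielding 2258-12-28.


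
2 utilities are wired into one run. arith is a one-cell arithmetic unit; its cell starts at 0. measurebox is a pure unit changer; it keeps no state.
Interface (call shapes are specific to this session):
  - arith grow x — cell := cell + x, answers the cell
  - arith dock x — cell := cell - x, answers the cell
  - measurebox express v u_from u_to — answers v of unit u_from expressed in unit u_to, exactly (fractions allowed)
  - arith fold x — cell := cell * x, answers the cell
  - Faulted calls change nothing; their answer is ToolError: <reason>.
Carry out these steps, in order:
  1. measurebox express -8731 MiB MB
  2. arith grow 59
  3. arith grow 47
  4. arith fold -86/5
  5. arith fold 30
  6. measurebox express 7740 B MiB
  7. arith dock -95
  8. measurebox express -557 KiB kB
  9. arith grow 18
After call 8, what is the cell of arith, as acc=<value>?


→ measurebox express(v→-8731, u_from→MiB, u_to→MB)
← -143048704/15625
→ arith grow(x→59)
← 59
→ arith grow(x→47)
← 106
→ arith fold(x→-86/5)
← -9116/5
→ arith fold(x→30)
← -54696
→ measurebox express(v→7740, u_from→B, u_to→MiB)
← 1935/262144
→ arith dock(x→-95)
← -54601
→ measurebox express(v→-557, u_from→KiB, u_to→kB)
← -71296/125
→ arith grow(x→18)
← -54583

Answer: acc=-54601


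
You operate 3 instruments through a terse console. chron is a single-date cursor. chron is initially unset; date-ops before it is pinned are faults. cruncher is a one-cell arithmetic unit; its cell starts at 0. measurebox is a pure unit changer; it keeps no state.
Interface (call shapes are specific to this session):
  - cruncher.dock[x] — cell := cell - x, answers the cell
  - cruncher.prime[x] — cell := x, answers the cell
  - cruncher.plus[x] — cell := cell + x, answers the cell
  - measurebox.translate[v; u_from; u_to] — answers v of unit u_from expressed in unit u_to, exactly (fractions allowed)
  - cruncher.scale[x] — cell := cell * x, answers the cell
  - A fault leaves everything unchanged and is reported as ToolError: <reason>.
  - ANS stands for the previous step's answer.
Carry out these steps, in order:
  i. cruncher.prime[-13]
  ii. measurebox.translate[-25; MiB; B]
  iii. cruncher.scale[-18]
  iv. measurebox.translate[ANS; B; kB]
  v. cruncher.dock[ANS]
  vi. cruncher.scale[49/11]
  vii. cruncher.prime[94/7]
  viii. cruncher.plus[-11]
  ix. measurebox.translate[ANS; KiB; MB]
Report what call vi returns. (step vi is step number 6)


Answer: 5727267/5500

Derivation:
% prime -13
= -13
% translate -25 MiB B
= -26214400
% scale -18
= 234
% translate ANS B kB
= 117/500
% dock ANS
= 116883/500
% scale 49/11
= 5727267/5500
% prime 94/7
= 94/7
% plus -11
= 17/7
% translate ANS KiB MB
= 272/109375


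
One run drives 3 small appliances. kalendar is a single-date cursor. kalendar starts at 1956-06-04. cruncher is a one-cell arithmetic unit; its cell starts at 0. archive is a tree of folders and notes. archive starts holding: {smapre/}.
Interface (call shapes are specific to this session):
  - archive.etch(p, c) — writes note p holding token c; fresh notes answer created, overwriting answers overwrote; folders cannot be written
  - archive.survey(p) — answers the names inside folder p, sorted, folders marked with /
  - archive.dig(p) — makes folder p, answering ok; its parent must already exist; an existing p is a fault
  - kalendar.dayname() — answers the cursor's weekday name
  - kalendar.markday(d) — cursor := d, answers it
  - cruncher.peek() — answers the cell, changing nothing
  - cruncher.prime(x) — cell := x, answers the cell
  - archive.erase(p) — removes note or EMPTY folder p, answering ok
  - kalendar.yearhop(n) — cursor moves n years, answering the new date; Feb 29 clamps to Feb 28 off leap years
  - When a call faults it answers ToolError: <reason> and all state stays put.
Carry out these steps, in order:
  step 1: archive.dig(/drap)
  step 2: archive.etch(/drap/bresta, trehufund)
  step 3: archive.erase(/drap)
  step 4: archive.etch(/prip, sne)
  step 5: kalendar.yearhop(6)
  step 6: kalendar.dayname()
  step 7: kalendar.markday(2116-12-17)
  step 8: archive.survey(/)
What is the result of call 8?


# archive.dig(p→/drap) : ok
# archive.etch(p→/drap/bresta, c→trehufund) : created
# archive.erase(p→/drap) : ToolError: not empty
# archive.etch(p→/prip, c→sne) : created
# kalendar.yearhop(n→6) : 1962-06-04
# kalendar.dayname() : Monday
# kalendar.markday(d→2116-12-17) : 2116-12-17
# archive.survey(p→/) : [drap/, prip, smapre/]

Answer: [drap/, prip, smapre/]


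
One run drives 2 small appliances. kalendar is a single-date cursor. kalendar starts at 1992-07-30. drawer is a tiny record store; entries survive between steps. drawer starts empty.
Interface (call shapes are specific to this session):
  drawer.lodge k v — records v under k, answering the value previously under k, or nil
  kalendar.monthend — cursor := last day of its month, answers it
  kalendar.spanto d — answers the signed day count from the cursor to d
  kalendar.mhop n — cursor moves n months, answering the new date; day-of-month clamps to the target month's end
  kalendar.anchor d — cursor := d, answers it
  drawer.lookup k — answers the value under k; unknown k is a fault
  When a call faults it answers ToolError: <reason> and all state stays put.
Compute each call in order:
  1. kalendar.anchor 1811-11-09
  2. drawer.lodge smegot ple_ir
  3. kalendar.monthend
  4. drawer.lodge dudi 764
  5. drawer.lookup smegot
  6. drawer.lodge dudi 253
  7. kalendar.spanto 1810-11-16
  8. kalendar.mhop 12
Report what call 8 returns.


% kalendar.anchor d=1811-11-09
  1811-11-09
% drawer.lodge k=smegot v=ple_ir
  nil
% kalendar.monthend
  1811-11-30
% drawer.lodge k=dudi v=764
  nil
% drawer.lookup k=smegot
  ple_ir
% drawer.lodge k=dudi v=253
  764
% kalendar.spanto d=1810-11-16
  -379
% kalendar.mhop n=12
  1812-11-30

Answer: 1812-11-30


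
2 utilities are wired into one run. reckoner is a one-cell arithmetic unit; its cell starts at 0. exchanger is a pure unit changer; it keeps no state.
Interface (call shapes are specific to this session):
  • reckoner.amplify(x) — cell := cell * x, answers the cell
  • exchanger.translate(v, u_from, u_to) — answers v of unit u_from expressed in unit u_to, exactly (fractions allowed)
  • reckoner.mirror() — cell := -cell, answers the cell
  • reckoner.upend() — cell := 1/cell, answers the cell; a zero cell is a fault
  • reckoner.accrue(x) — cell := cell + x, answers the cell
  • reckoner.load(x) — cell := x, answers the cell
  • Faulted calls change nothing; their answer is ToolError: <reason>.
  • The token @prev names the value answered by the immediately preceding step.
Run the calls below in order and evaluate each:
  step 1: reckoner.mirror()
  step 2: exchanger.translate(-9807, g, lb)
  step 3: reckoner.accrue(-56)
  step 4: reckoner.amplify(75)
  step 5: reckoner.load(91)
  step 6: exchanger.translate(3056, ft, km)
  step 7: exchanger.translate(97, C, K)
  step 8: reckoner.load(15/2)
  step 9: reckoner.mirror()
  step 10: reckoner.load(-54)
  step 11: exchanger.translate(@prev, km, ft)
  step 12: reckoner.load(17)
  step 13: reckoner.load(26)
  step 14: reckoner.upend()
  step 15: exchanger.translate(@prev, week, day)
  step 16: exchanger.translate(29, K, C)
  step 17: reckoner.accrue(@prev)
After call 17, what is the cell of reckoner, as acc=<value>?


Answer: acc=-63469/260

Derivation:
I use reckoner.mirror: 0.
I run exchanger.translate passing v='-9807', u_from='g', u_to='lb', which returns -140100000/6479891.
I call reckoner.accrue passing x='-56', and observe -56.
Calling reckoner.amplify passing x='75': -4200.
Calling reckoner.load passing x='91': 91.
Then exchanger.translate passing v='3056', u_from='ft', u_to='km', yielding 72771/78125.
I invoke exchanger.translate passing v='97', u_from='C', u_to='K', which returns 7403/20.
Then reckoner.load passing x='15/2': 15/2.
Then reckoner.mirror, which returns -15/2.
Then reckoner.load passing x='-54', and see -54.
Now I run exchanger.translate passing v='@prev', u_from='km', u_to='ft': -22500000/127.
Using reckoner.load passing x='17', giving 17.
Now I run reckoner.load passing x='26', and see 26.
Next I call reckoner.upend(), → 1/26.
Now I run exchanger.translate passing v='@prev', u_from='week', u_to='day', giving 7/26.
Calling exchanger.translate passing v='29', u_from='K', u_to='C': -4883/20.
I call reckoner.accrue passing x='@prev', — result: -63469/260.


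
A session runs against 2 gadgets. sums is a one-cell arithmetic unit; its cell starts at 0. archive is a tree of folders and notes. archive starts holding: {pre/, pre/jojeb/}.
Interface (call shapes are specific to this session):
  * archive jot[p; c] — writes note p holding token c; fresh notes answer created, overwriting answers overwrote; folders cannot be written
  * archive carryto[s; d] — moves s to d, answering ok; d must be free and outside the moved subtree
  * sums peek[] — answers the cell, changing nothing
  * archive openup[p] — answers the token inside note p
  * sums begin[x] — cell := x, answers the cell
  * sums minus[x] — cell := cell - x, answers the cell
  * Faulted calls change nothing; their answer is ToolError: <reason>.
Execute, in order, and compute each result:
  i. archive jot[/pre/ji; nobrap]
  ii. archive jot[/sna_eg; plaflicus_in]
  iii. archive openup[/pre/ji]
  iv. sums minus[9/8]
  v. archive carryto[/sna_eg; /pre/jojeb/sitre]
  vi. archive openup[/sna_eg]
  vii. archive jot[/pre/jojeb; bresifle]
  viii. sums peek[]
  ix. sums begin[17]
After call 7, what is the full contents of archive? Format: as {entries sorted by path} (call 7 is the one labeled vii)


Answer: {pre/, pre/ji=nobrap, pre/jojeb/, pre/jojeb/sitre=plaflicus_in}

Derivation:
I run archive jot using p: /pre/ji, c: nobrap: created.
Then archive jot using p: /sna_eg, c: plaflicus_in, and get created.
Now I run archive openup using p: /pre/ji, and see nobrap.
I use sums minus using x: 9/8, → -9/8.
Invoking archive carryto using s: /sna_eg, d: /pre/jojeb/sitre, — result: ok.
I run archive openup using p: /sna_eg, — result: ToolError: not found.
Calling archive jot using p: /pre/jojeb, c: bresifle, → ToolError: is a directory.
I try sums peek(), yielding -9/8.
Invoking sums begin using x: 17, and get 17.


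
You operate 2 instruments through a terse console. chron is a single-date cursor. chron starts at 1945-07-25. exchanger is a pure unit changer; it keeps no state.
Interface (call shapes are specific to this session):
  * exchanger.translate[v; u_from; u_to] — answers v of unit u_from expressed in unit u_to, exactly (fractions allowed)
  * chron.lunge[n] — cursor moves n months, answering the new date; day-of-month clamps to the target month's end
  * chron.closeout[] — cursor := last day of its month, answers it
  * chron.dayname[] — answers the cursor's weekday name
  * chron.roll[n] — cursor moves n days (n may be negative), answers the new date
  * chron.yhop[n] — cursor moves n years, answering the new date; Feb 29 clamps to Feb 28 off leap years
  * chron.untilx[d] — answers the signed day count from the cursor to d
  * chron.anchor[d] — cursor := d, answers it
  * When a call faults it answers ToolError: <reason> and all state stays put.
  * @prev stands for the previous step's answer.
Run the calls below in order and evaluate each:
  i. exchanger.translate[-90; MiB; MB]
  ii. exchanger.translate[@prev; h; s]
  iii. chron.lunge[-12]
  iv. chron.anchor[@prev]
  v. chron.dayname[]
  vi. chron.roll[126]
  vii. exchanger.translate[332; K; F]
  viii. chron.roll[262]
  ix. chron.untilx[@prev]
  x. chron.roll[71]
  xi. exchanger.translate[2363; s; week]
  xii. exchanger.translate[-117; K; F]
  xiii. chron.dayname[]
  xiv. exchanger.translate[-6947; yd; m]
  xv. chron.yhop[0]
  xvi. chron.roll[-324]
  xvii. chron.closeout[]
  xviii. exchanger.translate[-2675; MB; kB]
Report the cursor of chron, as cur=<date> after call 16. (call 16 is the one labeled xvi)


Answer: cur=1944-12-07

Derivation:
==> translate(v: -90, u_from: MiB, u_to: MB)
<== -294912/3125
==> translate(v: @prev, u_from: h, u_to: s)
<== -42467328/125
==> lunge(n: -12)
<== 1944-07-25
==> anchor(d: @prev)
<== 1944-07-25
==> dayname()
<== Tuesday
==> roll(n: 126)
<== 1944-11-28
==> translate(v: 332, u_from: K, u_to: F)
<== 13793/100
==> roll(n: 262)
<== 1945-08-17
==> untilx(d: @prev)
<== 0
==> roll(n: 71)
<== 1945-10-27
==> translate(v: 2363, u_from: s, u_to: week)
<== 2363/604800
==> translate(v: -117, u_from: K, u_to: F)
<== -67027/100
==> dayname()
<== Saturday
==> translate(v: -6947, u_from: yd, u_to: m)
<== -7940421/1250
==> yhop(n: 0)
<== 1945-10-27
==> roll(n: -324)
<== 1944-12-07
==> closeout()
<== 1944-12-31
==> translate(v: -2675, u_from: MB, u_to: kB)
<== -2675000


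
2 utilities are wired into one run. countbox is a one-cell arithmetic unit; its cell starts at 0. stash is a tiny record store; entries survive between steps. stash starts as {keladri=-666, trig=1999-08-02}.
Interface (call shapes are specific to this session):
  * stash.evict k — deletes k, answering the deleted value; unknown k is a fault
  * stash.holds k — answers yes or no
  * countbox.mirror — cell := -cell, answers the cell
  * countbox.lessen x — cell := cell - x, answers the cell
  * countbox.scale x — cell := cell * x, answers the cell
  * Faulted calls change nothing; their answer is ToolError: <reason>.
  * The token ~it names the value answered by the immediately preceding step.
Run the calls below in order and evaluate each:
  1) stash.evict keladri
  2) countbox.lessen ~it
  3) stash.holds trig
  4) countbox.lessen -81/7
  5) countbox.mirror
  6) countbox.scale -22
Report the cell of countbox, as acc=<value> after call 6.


Answer: acc=104346/7

Derivation:
! stash.evict(keladri) == -666
! countbox.lessen(~it) == 666
! stash.holds(trig) == yes
! countbox.lessen(-81/7) == 4743/7
! countbox.mirror() == -4743/7
! countbox.scale(-22) == 104346/7


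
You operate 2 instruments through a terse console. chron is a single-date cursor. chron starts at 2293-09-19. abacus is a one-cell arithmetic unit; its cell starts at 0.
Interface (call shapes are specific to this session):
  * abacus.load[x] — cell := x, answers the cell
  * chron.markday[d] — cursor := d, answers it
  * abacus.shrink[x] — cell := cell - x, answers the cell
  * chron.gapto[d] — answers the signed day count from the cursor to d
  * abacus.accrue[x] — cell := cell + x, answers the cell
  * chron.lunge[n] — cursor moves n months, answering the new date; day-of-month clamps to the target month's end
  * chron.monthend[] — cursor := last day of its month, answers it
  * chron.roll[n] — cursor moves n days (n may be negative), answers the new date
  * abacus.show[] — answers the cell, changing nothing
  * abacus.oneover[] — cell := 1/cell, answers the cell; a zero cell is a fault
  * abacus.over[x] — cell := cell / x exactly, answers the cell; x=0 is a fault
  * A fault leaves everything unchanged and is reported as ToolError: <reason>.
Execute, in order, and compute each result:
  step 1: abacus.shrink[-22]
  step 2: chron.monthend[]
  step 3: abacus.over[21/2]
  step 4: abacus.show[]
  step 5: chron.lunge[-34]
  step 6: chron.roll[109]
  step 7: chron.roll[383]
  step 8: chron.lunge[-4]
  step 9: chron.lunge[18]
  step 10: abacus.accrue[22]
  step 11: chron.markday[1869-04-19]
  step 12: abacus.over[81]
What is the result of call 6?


Answer: 2291-03-19

Derivation:
~$ shrink x→-22
:: 22
~$ monthend
:: 2293-09-30
~$ over x→21/2
:: 44/21
~$ show
:: 44/21
~$ lunge n→-34
:: 2290-11-30
~$ roll n→109
:: 2291-03-19
~$ roll n→383
:: 2292-04-05
~$ lunge n→-4
:: 2291-12-05
~$ lunge n→18
:: 2293-06-05
~$ accrue x→22
:: 506/21
~$ markday d→1869-04-19
:: 1869-04-19
~$ over x→81
:: 506/1701


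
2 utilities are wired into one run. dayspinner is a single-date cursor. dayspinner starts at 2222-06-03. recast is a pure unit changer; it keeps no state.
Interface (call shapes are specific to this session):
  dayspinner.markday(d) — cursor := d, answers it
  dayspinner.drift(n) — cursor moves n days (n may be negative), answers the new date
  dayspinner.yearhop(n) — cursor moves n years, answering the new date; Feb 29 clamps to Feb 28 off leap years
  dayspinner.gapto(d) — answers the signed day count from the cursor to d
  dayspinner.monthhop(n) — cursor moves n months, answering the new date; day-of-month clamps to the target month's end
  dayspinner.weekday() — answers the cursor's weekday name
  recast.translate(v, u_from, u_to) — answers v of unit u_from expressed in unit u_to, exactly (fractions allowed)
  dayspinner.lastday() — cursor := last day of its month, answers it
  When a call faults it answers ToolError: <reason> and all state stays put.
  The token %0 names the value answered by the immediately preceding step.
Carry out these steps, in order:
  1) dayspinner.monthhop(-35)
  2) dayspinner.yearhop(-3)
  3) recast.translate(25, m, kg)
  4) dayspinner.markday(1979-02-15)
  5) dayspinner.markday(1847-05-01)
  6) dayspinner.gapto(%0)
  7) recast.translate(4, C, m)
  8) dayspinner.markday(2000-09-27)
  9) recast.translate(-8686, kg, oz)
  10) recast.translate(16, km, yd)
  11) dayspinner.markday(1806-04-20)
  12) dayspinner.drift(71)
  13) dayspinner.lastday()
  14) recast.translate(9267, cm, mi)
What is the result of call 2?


==> monthhop(-35)
<== 2219-07-03
==> yearhop(-3)
<== 2216-07-03
==> translate(25, m, kg)
<== ToolError: incompatible units
==> markday(1979-02-15)
<== 1979-02-15
==> markday(1847-05-01)
<== 1847-05-01
==> gapto(%0)
<== 0
==> translate(4, C, m)
<== ToolError: incompatible units
==> markday(2000-09-27)
<== 2000-09-27
==> translate(-8686, kg, oz)
<== -13897600000000/45359237
==> translate(16, km, yd)
<== 20000000/1143
==> markday(1806-04-20)
<== 1806-04-20
==> drift(71)
<== 1806-06-30
==> lastday()
<== 1806-06-30
==> translate(9267, cm, mi)
<== 15445/268224

Answer: 2216-07-03


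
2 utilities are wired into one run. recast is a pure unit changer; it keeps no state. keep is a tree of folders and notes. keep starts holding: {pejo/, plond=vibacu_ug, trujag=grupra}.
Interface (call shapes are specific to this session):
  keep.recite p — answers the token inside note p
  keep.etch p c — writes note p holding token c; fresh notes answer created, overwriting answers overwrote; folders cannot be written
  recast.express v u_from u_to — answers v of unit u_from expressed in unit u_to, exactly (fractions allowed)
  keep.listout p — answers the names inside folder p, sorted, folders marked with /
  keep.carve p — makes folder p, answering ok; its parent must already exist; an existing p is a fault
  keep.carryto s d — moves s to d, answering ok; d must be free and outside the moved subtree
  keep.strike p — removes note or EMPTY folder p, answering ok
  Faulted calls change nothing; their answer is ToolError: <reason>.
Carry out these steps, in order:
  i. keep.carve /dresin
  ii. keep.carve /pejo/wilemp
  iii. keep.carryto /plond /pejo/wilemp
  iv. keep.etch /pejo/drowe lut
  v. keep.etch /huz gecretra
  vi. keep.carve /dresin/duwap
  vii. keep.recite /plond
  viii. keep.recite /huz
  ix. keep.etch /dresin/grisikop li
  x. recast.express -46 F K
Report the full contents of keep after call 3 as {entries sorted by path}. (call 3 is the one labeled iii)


-> keep.carve(p: /dresin)
<- ok
-> keep.carve(p: /pejo/wilemp)
<- ok
-> keep.carryto(s: /plond, d: /pejo/wilemp)
<- ToolError: exists
-> keep.etch(p: /pejo/drowe, c: lut)
<- created
-> keep.etch(p: /huz, c: gecretra)
<- created
-> keep.carve(p: /dresin/duwap)
<- ok
-> keep.recite(p: /plond)
<- vibacu_ug
-> keep.recite(p: /huz)
<- gecretra
-> keep.etch(p: /dresin/grisikop, c: li)
<- created
-> recast.express(v: -46, u_from: F, u_to: K)
<- 13789/60

Answer: {dresin/, pejo/, pejo/wilemp/, plond=vibacu_ug, trujag=grupra}


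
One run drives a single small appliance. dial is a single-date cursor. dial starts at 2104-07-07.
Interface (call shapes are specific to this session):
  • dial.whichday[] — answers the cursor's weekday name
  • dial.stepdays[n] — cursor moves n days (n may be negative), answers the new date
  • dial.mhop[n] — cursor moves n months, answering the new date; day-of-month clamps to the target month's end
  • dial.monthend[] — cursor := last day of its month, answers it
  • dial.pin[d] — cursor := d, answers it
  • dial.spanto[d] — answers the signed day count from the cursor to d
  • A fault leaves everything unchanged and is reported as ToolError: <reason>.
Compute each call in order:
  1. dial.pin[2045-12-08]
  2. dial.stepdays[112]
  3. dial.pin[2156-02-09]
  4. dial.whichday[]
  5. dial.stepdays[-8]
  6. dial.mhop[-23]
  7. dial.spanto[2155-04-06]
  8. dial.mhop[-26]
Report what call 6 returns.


Answer: 2154-03-01

Derivation:
-- 1. dial.pin(d=2045-12-08) -> 2045-12-08
-- 2. dial.stepdays(n=112) -> 2046-03-30
-- 3. dial.pin(d=2156-02-09) -> 2156-02-09
-- 4. dial.whichday() -> Monday
-- 5. dial.stepdays(n=-8) -> 2156-02-01
-- 6. dial.mhop(n=-23) -> 2154-03-01
-- 7. dial.spanto(d=2155-04-06) -> 401
-- 8. dial.mhop(n=-26) -> 2152-01-01


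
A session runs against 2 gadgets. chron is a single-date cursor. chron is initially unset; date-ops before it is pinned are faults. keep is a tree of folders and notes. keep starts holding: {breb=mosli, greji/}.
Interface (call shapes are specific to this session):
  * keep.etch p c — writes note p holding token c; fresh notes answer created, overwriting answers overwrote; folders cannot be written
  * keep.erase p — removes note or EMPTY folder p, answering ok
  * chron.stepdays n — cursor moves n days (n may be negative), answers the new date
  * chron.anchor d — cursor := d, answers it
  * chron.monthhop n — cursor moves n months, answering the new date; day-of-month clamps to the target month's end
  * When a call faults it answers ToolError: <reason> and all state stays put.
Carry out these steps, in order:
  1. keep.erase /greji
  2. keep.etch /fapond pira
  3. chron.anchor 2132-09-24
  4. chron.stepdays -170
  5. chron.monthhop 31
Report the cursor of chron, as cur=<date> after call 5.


Answer: cur=2134-11-07

Derivation:
[in] keep.erase /greji
  ok
[in] keep.etch /fapond pira
  created
[in] chron.anchor 2132-09-24
  2132-09-24
[in] chron.stepdays -170
  2132-04-07
[in] chron.monthhop 31
  2134-11-07


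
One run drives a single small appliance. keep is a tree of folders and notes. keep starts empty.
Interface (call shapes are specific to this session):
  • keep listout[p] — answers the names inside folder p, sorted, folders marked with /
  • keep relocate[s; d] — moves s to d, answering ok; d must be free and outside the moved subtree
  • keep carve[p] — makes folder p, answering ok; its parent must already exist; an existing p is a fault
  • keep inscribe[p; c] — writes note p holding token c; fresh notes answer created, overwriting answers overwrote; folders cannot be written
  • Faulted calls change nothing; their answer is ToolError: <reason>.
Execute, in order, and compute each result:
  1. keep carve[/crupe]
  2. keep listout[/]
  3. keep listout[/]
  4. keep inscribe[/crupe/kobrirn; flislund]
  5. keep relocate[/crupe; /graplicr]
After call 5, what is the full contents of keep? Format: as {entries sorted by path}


Answer: {graplicr/, graplicr/kobrirn=flislund}

Derivation:
;; keep carve(p: /crupe) ~> ok
;; keep listout(p: /) ~> [crupe/]
;; keep listout(p: /) ~> [crupe/]
;; keep inscribe(p: /crupe/kobrirn, c: flislund) ~> created
;; keep relocate(s: /crupe, d: /graplicr) ~> ok


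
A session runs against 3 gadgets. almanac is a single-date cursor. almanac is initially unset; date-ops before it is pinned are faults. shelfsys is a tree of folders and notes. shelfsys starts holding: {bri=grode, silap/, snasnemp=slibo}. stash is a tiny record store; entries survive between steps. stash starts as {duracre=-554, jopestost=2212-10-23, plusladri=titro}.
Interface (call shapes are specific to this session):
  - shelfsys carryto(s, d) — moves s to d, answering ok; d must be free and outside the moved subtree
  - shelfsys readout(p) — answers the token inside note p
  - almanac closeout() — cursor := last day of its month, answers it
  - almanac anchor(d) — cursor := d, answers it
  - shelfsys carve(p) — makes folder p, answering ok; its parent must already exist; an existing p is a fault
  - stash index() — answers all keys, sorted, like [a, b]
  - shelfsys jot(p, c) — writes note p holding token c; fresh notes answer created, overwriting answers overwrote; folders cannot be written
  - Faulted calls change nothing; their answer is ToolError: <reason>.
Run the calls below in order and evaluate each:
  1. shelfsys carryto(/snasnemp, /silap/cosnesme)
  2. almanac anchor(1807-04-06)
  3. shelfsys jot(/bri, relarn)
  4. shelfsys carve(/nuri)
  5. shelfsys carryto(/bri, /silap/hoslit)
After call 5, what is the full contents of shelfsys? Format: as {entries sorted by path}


Answer: {nuri/, silap/, silap/cosnesme=slibo, silap/hoslit=relarn}

Derivation:
Invoking shelfsys carryto using /snasnemp, /silap/cosnesme, which returns ok.
Now I run almanac anchor using 1807-04-06, giving 1807-04-06.
I invoke shelfsys jot using /bri, relarn, and get overwrote.
I invoke shelfsys carve using /nuri, yielding ok.
Then shelfsys carryto using /bri, /silap/hoslit, yielding ok.


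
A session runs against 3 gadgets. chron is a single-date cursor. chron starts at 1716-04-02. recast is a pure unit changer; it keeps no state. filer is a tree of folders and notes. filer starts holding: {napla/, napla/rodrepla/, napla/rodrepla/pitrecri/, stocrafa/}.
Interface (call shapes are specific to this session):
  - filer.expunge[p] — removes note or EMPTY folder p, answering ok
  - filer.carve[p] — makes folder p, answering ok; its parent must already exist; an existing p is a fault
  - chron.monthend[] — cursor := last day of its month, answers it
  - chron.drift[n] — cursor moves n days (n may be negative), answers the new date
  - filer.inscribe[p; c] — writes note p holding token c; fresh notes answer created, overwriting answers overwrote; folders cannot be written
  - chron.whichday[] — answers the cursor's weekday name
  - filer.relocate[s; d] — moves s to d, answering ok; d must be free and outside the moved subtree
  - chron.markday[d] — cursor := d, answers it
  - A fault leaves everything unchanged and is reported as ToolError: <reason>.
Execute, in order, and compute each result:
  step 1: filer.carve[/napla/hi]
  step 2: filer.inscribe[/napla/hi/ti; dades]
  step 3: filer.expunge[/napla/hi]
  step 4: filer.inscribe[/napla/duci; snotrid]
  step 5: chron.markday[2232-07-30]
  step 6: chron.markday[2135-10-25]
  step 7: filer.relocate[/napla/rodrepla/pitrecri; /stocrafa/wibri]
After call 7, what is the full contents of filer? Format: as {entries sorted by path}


% filer.carve p=/napla/hi
= ok
% filer.inscribe p=/napla/hi/ti c=dades
= created
% filer.expunge p=/napla/hi
= ToolError: not empty
% filer.inscribe p=/napla/duci c=snotrid
= created
% chron.markday d=2232-07-30
= 2232-07-30
% chron.markday d=2135-10-25
= 2135-10-25
% filer.relocate s=/napla/rodrepla/pitrecri d=/stocrafa/wibri
= ok

Answer: {napla/, napla/duci=snotrid, napla/hi/, napla/hi/ti=dades, napla/rodrepla/, stocrafa/, stocrafa/wibri/}


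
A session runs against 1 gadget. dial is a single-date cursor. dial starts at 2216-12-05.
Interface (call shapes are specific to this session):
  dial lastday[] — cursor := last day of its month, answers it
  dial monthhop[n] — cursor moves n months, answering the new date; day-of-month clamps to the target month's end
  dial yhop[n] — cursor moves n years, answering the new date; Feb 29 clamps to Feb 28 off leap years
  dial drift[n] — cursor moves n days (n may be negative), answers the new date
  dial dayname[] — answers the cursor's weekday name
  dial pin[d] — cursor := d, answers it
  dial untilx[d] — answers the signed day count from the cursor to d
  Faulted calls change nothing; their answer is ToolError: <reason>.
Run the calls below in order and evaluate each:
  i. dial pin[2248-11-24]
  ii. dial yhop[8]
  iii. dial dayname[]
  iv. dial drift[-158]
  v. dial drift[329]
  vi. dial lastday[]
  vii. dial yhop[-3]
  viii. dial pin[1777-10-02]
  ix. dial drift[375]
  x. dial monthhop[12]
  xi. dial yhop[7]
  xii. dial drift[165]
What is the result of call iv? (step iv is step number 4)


Answer: 2256-06-19

Derivation:
Act: dial pin[d='2248-11-24']
Obs: 2248-11-24
Act: dial yhop[n='8']
Obs: 2256-11-24
Act: dial dayname[]
Obs: Monday
Act: dial drift[n='-158']
Obs: 2256-06-19
Act: dial drift[n='329']
Obs: 2257-05-14
Act: dial lastday[]
Obs: 2257-05-31
Act: dial yhop[n='-3']
Obs: 2254-05-31
Act: dial pin[d='1777-10-02']
Obs: 1777-10-02
Act: dial drift[n='375']
Obs: 1778-10-12
Act: dial monthhop[n='12']
Obs: 1779-10-12
Act: dial yhop[n='7']
Obs: 1786-10-12
Act: dial drift[n='165']
Obs: 1787-03-26


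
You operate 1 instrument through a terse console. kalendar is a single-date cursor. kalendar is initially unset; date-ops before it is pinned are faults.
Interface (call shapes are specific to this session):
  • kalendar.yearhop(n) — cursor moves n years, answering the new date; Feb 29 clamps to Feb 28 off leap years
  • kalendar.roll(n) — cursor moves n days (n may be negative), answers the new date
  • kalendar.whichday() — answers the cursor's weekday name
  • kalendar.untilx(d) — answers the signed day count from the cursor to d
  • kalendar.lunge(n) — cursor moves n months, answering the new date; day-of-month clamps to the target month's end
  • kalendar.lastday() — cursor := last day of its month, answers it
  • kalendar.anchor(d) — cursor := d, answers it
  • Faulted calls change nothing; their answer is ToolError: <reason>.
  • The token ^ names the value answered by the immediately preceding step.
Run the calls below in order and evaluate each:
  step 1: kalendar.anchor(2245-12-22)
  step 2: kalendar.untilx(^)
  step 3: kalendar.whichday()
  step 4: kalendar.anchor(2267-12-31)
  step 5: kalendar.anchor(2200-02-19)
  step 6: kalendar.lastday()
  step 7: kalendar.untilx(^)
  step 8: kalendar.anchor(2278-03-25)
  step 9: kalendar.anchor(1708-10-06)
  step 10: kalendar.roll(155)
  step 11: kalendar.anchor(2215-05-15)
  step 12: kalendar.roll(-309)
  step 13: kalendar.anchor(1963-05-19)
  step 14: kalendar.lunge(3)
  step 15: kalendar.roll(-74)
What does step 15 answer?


# 1. kalendar.anchor(d→2245-12-22) : 2245-12-22
# 2. kalendar.untilx(d→^) : 0
# 3. kalendar.whichday() : Monday
# 4. kalendar.anchor(d→2267-12-31) : 2267-12-31
# 5. kalendar.anchor(d→2200-02-19) : 2200-02-19
# 6. kalendar.lastday() : 2200-02-28
# 7. kalendar.untilx(d→^) : 0
# 8. kalendar.anchor(d→2278-03-25) : 2278-03-25
# 9. kalendar.anchor(d→1708-10-06) : 1708-10-06
# 10. kalendar.roll(n→155) : 1709-03-10
# 11. kalendar.anchor(d→2215-05-15) : 2215-05-15
# 12. kalendar.roll(n→-309) : 2214-07-10
# 13. kalendar.anchor(d→1963-05-19) : 1963-05-19
# 14. kalendar.lunge(n→3) : 1963-08-19
# 15. kalendar.roll(n→-74) : 1963-06-06

Answer: 1963-06-06
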